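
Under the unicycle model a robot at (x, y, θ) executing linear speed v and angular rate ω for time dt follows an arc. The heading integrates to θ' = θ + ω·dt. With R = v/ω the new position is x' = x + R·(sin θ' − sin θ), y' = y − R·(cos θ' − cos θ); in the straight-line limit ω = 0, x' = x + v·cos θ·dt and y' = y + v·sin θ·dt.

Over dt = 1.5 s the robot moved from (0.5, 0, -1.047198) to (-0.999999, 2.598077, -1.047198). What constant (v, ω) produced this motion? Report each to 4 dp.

v = -2.0000, ω = 0.0000

Δθ = -1.047198 − -1.047198 = 0.000000
ω = Δθ/dt = 0.000000/1.5 = 0.0000
ω = 0 → v = (Δx·cos θ + Δy·sin θ)/dt = -2.0000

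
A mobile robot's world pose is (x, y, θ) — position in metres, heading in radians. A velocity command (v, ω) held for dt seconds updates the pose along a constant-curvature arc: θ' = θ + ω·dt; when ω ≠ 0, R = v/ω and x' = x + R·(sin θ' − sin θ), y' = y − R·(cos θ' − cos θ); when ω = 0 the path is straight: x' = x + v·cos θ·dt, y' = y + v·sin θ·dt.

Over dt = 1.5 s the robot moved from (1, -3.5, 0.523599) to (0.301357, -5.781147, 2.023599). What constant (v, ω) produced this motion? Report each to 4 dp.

v = -1.7500, ω = 1.0000

Δθ = 2.023599 − 0.523599 = 1.500000
ω = Δθ/dt = 1.500000/1.5 = 1.0000
R = −Δy/(cos θ' − cos θ) = -1.7500
v = R·ω = -1.7500·1.0000 = -1.7500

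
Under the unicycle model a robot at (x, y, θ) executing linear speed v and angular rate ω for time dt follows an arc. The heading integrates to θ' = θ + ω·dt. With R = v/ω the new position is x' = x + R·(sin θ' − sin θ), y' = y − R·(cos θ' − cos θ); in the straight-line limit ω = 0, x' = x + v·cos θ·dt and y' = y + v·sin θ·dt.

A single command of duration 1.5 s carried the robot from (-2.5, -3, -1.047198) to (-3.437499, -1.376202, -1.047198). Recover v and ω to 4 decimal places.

Δθ = -1.047198 − -1.047198 = 0.000000
ω = Δθ/dt = 0.000000/1.5 = 0.0000
ω = 0 → v = (Δx·cos θ + Δy·sin θ)/dt = -1.2500

v = -1.2500, ω = 0.0000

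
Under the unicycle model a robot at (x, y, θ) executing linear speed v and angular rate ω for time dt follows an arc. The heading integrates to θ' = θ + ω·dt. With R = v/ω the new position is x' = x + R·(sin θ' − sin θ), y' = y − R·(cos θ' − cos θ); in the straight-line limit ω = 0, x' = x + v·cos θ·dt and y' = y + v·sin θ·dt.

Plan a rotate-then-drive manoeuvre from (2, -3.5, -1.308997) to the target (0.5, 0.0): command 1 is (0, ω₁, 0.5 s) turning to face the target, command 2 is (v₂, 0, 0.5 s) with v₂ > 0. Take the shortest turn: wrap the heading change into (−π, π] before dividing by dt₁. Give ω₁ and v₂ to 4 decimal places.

ω₁ = -5.9970, v₂ = 7.6158

heading to target = atan2(0−-3.5, 0.5−2) = 1.9757
Δθ = wrap(1.9757 − -1.3090) = -2.9985; ω₁ = Δθ/dt₁ = -5.9970
distance = √((0.5−2)² + (0−-3.5)²) = 3.8079; v₂ = distance/dt₂ = 7.6158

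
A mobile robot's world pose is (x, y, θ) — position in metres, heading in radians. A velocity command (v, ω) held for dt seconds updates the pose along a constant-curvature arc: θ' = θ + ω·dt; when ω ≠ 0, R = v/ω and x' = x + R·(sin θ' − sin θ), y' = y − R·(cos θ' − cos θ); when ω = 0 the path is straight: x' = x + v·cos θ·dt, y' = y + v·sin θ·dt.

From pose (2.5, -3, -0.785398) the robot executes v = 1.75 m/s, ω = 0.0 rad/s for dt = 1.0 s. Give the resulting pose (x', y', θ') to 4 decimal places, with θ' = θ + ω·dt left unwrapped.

θ' = -0.7854 + 0.0·1.0 = -0.7854
ω = 0 → straight: x' = 2.5 + 1.75·cos(-0.7854)·1.0 = 3.7374
y' = -3 + 1.75·sin(-0.7854)·1.0 = -4.2374

(3.7374, -4.2374, -0.7854)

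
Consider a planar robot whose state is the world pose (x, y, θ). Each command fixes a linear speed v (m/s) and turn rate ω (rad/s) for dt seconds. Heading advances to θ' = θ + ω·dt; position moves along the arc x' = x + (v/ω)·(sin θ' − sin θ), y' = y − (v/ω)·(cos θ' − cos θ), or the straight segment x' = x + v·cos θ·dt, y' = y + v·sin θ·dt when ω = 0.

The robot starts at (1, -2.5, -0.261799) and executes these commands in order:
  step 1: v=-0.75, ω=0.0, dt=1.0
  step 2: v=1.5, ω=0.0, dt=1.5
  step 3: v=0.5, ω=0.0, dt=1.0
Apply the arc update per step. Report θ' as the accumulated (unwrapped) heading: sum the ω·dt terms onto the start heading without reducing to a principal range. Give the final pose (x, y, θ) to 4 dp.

(2.9319, -3.0176, -0.2618)

step 1: θ'=-0.2618 (straight) → pose (0.2756, -2.3059, -0.2618)
step 2: θ'=-0.2618 (straight) → pose (2.4489, -2.8882, -0.2618)
step 3: θ'=-0.2618 (straight) → pose (2.9319, -3.0176, -0.2618)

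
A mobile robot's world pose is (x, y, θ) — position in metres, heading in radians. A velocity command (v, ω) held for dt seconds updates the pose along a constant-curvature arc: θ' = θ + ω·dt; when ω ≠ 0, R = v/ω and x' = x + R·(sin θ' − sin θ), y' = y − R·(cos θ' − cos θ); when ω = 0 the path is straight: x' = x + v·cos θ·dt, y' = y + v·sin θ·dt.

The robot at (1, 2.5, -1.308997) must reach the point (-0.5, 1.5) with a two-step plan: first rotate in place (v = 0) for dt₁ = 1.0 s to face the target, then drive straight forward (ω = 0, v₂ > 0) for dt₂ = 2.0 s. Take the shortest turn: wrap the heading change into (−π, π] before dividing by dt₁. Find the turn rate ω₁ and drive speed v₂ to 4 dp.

heading to target = atan2(1.5−2.5, -0.5−1) = -2.5536
Δθ = wrap(-2.5536 − -1.3090) = -1.2446; ω₁ = Δθ/dt₁ = -1.2446
distance = √((-0.5−1)² + (1.5−2.5)²) = 1.8028; v₂ = distance/dt₂ = 0.9014

ω₁ = -1.2446, v₂ = 0.9014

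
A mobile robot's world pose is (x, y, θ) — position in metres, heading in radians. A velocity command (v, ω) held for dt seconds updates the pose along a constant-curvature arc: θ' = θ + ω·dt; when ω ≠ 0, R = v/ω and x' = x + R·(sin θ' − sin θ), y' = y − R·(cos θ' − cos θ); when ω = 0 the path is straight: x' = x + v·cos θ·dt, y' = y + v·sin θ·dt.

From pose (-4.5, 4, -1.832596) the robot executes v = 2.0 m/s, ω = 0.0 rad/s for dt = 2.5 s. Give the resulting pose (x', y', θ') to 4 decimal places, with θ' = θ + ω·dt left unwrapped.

θ' = -1.8326 + 0.0·2.5 = -1.8326
ω = 0 → straight: x' = -4.5 + 2.0·cos(-1.8326)·2.5 = -5.7941
y' = 4 + 2.0·sin(-1.8326)·2.5 = -0.8296

(-5.7941, -0.8296, -1.8326)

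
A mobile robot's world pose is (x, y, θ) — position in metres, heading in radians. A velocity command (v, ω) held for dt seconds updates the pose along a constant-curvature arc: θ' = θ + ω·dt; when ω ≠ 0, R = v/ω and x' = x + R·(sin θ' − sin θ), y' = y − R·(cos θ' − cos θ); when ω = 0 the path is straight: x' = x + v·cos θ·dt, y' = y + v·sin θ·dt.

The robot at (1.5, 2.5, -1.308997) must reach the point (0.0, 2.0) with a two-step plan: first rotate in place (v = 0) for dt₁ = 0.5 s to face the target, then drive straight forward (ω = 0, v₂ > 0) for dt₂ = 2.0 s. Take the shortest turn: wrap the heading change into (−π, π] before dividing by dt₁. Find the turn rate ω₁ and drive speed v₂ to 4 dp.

heading to target = atan2(2−2.5, 0−1.5) = -2.8198
Δθ = wrap(-2.8198 − -1.3090) = -1.5108; ω₁ = Δθ/dt₁ = -3.0217
distance = √((0−1.5)² + (2−2.5)²) = 1.5811; v₂ = distance/dt₂ = 0.7906

ω₁ = -3.0217, v₂ = 0.7906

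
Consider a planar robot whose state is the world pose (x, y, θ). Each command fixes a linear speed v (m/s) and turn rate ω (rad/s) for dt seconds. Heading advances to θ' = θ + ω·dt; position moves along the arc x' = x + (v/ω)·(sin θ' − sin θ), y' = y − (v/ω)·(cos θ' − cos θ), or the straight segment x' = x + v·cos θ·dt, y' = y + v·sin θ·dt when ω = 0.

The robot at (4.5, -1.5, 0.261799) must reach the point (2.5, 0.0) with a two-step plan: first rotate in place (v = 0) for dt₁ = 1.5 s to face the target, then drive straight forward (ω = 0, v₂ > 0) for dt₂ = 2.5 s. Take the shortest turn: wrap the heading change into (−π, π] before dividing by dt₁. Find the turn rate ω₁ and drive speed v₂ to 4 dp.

ω₁ = 1.4909, v₂ = 1.0000

heading to target = atan2(0−-1.5, 2.5−4.5) = 2.4981
Δθ = wrap(2.4981 − 0.2618) = 2.2363; ω₁ = Δθ/dt₁ = 1.4909
distance = √((2.5−4.5)² + (0−-1.5)²) = 2.5000; v₂ = distance/dt₂ = 1.0000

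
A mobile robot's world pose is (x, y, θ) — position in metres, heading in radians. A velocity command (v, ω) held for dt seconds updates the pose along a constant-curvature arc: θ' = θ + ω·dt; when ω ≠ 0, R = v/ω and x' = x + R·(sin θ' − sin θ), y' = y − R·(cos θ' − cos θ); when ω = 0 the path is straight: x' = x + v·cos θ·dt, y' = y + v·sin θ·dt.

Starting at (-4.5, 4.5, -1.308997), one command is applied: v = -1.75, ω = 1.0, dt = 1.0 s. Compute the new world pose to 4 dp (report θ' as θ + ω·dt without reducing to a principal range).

(-5.6582, 5.7142, -0.3090)

θ' = -1.3090 + 1.0·1.0 = -0.3090
R = v/ω = -1.75/1.0 = -1.7500
x' = -4.5 + -1.7500·(sin -0.3090 − sin -1.3090) = -5.6582
y' = 4.5 − -1.7500·(cos -0.3090 − cos -1.3090) = 5.7142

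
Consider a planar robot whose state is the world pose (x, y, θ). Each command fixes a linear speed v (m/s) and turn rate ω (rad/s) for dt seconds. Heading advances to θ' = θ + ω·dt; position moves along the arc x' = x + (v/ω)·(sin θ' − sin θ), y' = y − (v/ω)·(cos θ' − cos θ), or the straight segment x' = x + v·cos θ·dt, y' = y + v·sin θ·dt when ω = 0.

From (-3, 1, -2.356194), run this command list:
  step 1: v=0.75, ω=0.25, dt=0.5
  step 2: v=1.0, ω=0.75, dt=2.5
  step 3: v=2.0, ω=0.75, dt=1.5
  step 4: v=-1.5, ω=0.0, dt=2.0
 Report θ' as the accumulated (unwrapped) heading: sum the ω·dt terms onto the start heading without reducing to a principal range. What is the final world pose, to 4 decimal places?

step 1: θ'=-2.2312 (R=3.0000) → pose (-3.2479, 0.7190, -2.2312)
step 2: θ'=-0.3562 (R=1.3333) → pose (-2.6599, -1.3486, -0.3562)
step 3: θ'=0.7688 (R=2.6667) → pose (0.1241, -0.7659, 0.7688)
step 4: θ'=0.7688 (straight) → pose (-2.0321, -2.8518, 0.7688)

(-2.0321, -2.8518, 0.7688)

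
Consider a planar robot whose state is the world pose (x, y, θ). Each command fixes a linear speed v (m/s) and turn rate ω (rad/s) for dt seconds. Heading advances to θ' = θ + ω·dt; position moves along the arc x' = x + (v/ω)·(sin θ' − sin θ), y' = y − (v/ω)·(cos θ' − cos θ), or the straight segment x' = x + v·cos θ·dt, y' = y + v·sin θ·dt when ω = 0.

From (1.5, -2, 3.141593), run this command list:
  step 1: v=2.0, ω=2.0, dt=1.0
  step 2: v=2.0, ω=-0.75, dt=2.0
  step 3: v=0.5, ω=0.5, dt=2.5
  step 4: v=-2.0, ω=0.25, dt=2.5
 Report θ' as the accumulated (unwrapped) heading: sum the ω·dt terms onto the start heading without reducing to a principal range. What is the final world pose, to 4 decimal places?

(-3.3826, -3.5857, 5.5166)

step 1: θ'=5.1416 (R=1.0000) → pose (0.5907, -3.4161, 5.1416)
step 2: θ'=3.6416 (R=-2.6667) → pose (-0.5556, -6.8661, 3.6416)
step 3: θ'=4.8916 (R=1.0000) → pose (-1.0602, -7.9219, 4.8916)
step 4: θ'=5.5166 (R=-8.0000) → pose (-3.3826, -3.5857, 5.5166)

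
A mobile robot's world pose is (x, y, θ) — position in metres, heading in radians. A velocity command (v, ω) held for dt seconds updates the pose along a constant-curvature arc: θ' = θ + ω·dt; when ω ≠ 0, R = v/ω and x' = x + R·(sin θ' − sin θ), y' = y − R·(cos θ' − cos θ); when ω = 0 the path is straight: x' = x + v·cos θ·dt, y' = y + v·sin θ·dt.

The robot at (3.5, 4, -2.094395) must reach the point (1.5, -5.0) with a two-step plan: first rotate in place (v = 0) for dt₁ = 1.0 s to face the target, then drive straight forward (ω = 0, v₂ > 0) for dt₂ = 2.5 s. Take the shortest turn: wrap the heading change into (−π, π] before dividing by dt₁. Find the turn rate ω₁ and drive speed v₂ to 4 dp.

ω₁ = 0.3049, v₂ = 3.6878

heading to target = atan2(-5−4, 1.5−3.5) = -1.7895
Δθ = wrap(-1.7895 − -2.0944) = 0.3049; ω₁ = Δθ/dt₁ = 0.3049
distance = √((1.5−3.5)² + (-5−4)²) = 9.2195; v₂ = distance/dt₂ = 3.6878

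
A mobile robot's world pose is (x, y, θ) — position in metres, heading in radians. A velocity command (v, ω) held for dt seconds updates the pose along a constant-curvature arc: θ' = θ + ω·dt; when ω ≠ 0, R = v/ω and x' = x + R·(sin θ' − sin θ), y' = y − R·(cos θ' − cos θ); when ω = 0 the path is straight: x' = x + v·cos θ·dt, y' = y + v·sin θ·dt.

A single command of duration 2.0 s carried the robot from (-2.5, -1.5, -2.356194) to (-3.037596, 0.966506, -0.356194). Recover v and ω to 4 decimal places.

Δθ = -0.356194 − -2.356194 = 2.000000
ω = Δθ/dt = 2.000000/2.0 = 1.0000
R = −Δy/(cos θ' − cos θ) = -1.5000
v = R·ω = -1.5000·1.0000 = -1.5000

v = -1.5000, ω = 1.0000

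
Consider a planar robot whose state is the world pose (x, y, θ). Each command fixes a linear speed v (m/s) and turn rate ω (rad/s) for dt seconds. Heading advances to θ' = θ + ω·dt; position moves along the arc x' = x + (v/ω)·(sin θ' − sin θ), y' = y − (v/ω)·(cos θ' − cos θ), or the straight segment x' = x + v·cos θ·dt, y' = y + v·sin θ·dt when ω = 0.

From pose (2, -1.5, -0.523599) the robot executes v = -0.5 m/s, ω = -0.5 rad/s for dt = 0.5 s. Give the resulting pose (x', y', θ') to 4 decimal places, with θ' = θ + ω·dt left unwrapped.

(1.8013, -1.3494, -0.7736)

θ' = -0.5236 + -0.5·0.5 = -0.7736
R = v/ω = -0.5/-0.5 = 1.0000
x' = 2 + 1.0000·(sin -0.7736 − sin -0.5236) = 1.8013
y' = -1.5 − 1.0000·(cos -0.7736 − cos -0.5236) = -1.3494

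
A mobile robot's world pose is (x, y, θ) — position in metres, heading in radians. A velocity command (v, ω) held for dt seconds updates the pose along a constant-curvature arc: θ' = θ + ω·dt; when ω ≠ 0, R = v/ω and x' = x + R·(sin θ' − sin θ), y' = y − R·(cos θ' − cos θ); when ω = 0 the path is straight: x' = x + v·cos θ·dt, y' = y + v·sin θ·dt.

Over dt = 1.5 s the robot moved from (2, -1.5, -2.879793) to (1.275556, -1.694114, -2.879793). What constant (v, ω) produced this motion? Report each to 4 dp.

Δθ = -2.879793 − -2.879793 = 0.000000
ω = Δθ/dt = 0.000000/1.5 = 0.0000
ω = 0 → v = (Δx·cos θ + Δy·sin θ)/dt = 0.5000

v = 0.5000, ω = 0.0000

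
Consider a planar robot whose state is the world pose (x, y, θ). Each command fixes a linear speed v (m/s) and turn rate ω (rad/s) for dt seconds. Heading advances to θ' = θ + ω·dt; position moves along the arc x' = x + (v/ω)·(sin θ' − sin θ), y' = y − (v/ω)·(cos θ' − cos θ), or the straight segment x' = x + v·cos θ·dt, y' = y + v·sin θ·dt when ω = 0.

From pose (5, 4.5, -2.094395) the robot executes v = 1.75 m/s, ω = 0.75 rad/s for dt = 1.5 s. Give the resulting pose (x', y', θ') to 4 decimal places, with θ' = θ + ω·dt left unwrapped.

θ' = -2.0944 + 0.75·1.5 = -0.9694
R = v/ω = 1.75/0.75 = 2.3333
x' = 5 + 2.3333·(sin -0.9694 − sin -2.0944) = 5.0968
y' = 4.5 − 2.3333·(cos -0.9694 − cos -2.0944) = 2.0131

(5.0968, 2.0131, -0.9694)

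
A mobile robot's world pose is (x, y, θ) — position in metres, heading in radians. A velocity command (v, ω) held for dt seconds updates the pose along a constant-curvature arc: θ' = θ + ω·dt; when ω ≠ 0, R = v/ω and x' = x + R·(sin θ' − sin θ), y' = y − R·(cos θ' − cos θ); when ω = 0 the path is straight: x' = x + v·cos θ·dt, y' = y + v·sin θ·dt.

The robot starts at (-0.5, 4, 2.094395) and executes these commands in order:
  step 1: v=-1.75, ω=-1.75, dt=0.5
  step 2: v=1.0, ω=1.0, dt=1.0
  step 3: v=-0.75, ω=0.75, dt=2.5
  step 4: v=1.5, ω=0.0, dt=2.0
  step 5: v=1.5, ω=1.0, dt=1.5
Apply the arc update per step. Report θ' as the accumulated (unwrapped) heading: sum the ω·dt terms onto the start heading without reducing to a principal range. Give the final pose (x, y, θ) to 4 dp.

step 1: θ'=1.2194 (R=1.0000) → pose (-0.4271, 3.1558, 1.2194)
step 2: θ'=2.2194 (R=1.0000) → pose (-0.5691, 4.1041, 2.2194)
step 3: θ'=4.0944 (R=-1.0000) → pose (1.0429, 4.1287, 4.0944)
step 4: θ'=4.0944 (straight) → pose (-0.6953, 1.6836, 4.0944)
step 5: θ'=5.5944 (R=1.5000) → pose (-0.4262, -0.3435, 5.5944)

(-0.4262, -0.3435, 5.5944)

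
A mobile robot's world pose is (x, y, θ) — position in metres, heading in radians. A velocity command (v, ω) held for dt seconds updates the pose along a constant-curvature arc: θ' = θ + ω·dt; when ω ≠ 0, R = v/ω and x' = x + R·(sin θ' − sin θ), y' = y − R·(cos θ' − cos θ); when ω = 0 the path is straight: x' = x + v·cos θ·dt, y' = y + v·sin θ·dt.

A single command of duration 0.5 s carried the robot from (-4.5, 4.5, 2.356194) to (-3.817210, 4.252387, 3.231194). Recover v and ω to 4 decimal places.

v = -1.5000, ω = 1.7500

Δθ = 3.231194 − 2.356194 = 0.875000
ω = Δθ/dt = 0.875000/0.5 = 1.7500
R = Δx/(sin θ' − sin θ) = -0.8571
v = R·ω = -0.8571·1.7500 = -1.5000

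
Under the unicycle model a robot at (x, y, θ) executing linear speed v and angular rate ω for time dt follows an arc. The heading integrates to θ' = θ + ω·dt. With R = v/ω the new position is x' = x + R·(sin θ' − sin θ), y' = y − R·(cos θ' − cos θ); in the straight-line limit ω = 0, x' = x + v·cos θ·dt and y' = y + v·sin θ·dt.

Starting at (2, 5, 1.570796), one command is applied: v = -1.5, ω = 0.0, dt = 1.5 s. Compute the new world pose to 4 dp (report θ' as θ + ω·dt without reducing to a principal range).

θ' = 1.5708 + 0.0·1.5 = 1.5708
ω = 0 → straight: x' = 2 + -1.5·cos(1.5708)·1.5 = 2.0000
y' = 5 + -1.5·sin(1.5708)·1.5 = 2.7500

(2.0000, 2.7500, 1.5708)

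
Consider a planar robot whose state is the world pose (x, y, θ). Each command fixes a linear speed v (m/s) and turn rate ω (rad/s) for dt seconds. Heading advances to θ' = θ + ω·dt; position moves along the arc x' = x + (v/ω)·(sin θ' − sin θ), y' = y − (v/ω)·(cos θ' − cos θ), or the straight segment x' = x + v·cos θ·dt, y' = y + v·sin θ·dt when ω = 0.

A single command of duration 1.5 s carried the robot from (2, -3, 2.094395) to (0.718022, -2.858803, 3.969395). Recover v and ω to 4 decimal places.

v = 1.0000, ω = 1.2500

Δθ = 3.969395 − 2.094395 = 1.875000
ω = Δθ/dt = 1.875000/1.5 = 1.2500
R = Δx/(sin θ' − sin θ) = 0.8000
v = R·ω = 0.8000·1.2500 = 1.0000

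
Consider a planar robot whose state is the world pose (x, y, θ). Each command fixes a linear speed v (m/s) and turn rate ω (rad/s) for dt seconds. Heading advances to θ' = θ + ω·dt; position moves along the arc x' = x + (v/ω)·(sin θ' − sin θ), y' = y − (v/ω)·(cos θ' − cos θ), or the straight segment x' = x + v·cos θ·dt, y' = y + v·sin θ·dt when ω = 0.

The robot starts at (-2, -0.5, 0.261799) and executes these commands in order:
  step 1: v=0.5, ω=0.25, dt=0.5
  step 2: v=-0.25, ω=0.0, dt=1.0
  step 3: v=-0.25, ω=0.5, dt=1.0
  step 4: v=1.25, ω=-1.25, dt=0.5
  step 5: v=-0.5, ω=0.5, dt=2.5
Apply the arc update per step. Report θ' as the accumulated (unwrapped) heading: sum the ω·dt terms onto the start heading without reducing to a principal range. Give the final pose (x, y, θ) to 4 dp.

(-2.4168, -1.2347, 1.5118)

step 1: θ'=0.3868 (R=2.0000) → pose (-1.7632, -0.4204, 0.3868)
step 2: θ'=0.3868 (straight) → pose (-1.9947, -0.5147, 0.3868)
step 3: θ'=0.8868 (R=-0.5000) → pose (-2.1936, -0.6618, 0.8868)
step 4: θ'=0.2618 (R=-1.0000) → pose (-1.6774, -0.3278, 0.2618)
step 5: θ'=1.5118 (R=-1.0000) → pose (-2.4168, -1.2347, 1.5118)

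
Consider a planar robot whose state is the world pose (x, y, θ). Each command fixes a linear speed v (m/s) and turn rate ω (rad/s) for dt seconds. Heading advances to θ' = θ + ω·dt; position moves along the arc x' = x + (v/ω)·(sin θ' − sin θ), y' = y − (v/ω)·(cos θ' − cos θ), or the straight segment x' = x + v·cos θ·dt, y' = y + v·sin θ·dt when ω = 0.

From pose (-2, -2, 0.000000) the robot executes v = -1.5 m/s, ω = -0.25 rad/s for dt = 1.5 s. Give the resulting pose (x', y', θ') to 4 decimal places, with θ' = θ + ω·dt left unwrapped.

θ' = 0.0000 + -0.25·1.5 = -0.3750
R = v/ω = -1.5/-0.25 = 6.0000
x' = -2 + 6.0000·(sin -0.3750 − sin 0.0000) = -4.1976
y' = -2 − 6.0000·(cos -0.3750 − cos 0.0000) = -1.5830

(-4.1976, -1.5830, -0.3750)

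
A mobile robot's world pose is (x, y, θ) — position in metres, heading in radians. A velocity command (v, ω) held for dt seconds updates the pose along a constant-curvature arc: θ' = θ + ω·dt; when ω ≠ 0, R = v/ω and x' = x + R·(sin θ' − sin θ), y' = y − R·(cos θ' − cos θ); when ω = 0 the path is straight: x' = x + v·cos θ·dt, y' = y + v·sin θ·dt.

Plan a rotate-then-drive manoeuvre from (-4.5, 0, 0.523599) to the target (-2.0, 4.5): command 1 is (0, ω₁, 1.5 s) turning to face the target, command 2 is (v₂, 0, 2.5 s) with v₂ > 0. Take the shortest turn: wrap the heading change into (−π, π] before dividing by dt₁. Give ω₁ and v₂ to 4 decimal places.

ω₁ = 0.3601, v₂ = 2.0591

heading to target = atan2(4.5−0, -2−-4.5) = 1.0637
Δθ = wrap(1.0637 − 0.5236) = 0.5401; ω₁ = Δθ/dt₁ = 0.3601
distance = √((-2−-4.5)² + (4.5−0)²) = 5.1478; v₂ = distance/dt₂ = 2.0591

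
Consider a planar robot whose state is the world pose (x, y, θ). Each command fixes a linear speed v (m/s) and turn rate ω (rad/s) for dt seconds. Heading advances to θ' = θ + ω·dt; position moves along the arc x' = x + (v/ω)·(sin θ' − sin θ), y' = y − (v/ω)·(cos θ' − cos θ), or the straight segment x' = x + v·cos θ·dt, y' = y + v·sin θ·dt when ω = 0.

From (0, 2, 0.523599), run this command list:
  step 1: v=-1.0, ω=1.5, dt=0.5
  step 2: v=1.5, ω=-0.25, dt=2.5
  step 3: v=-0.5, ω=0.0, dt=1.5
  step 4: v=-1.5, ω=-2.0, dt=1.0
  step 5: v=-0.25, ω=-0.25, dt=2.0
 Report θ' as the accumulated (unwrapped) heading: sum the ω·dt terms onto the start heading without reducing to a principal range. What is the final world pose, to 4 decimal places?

(0.0408, 5.1184, -1.8514)

step 1: θ'=1.2736 (R=-0.6667) → pose (-0.3041, 1.6179, 1.2736)
step 2: θ'=0.6486 (R=-6.0000) → pose (1.8084, 4.6424, 0.6486)
step 3: θ'=0.6486 (straight) → pose (1.2107, 4.1894, 0.6486)
step 4: θ'=-1.3514 (R=0.7500) → pose (0.0257, 4.6238, -1.3514)
step 5: θ'=-1.8514 (R=1.0000) → pose (0.0408, 5.1184, -1.8514)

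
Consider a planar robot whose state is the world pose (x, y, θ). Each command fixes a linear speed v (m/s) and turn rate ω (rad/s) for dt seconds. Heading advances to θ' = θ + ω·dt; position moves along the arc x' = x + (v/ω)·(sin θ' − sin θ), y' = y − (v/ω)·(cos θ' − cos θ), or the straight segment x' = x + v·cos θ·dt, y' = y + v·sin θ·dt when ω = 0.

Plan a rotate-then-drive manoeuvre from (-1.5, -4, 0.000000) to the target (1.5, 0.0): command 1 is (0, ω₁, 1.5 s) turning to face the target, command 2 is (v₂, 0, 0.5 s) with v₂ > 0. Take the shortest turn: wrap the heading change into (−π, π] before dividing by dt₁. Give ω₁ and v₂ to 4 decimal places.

ω₁ = 0.6182, v₂ = 10.0000

heading to target = atan2(0−-4, 1.5−-1.5) = 0.9273
Δθ = wrap(0.9273 − 0.0000) = 0.9273; ω₁ = Δθ/dt₁ = 0.6182
distance = √((1.5−-1.5)² + (0−-4)²) = 5.0000; v₂ = distance/dt₂ = 10.0000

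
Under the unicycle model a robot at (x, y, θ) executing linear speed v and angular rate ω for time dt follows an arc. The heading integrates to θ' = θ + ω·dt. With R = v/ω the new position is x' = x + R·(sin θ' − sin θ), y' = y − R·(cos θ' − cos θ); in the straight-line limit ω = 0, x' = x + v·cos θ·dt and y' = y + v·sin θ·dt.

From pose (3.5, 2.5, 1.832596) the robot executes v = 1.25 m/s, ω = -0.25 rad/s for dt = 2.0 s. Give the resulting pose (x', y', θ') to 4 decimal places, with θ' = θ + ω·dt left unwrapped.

θ' = 1.8326 + -0.25·2.0 = 1.3326
R = v/ω = 1.25/-0.25 = -5.0000
x' = 3.5 + -5.0000·(sin 1.3326 − sin 1.8326) = 3.4708
y' = 2.5 − -5.0000·(cos 1.3326 − cos 1.8326) = 4.9739

(3.4708, 4.9739, 1.3326)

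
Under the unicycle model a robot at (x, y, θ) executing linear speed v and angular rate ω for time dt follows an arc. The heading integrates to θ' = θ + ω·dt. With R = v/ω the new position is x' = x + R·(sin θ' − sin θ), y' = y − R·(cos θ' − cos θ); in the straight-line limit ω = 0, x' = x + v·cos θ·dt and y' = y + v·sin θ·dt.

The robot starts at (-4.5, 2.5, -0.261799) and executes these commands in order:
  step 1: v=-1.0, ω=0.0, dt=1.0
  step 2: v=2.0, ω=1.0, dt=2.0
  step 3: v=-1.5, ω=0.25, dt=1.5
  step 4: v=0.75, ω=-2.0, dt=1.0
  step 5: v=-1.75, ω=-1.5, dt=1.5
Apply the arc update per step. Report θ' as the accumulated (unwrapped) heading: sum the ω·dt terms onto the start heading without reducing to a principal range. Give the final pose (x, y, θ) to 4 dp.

step 1: θ'=-0.2618 (straight) → pose (-5.4659, 2.7588, -0.2618)
step 2: θ'=1.7382 (R=2.0000) → pose (-2.9762, 5.0239, 1.7382)
step 3: θ'=2.1132 (R=-6.0000) → pose (-2.1989, 2.9265, 2.1132)
step 4: θ'=0.1132 (R=-0.3750) → pose (-1.9201, 3.4927, 0.1132)
step 5: θ'=-2.1368 (R=1.1667) → pose (-3.0366, 5.2775, -2.1368)

(-3.0366, 5.2775, -2.1368)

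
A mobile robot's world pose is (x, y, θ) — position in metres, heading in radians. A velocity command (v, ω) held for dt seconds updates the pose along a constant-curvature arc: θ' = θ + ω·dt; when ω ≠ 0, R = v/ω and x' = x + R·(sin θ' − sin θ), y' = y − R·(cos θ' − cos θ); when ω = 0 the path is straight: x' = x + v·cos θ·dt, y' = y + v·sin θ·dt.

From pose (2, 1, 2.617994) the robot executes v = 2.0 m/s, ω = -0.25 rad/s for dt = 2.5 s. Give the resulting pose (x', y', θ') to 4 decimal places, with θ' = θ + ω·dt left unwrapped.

θ' = 2.6180 + -0.25·2.5 = 1.9930
R = v/ω = 2.0/-0.25 = -8.0000
x' = 2 + -8.0000·(sin 1.9930 − sin 2.6180) = -1.2975
y' = 1 − -8.0000·(cos 1.9930 − cos 2.6180) = 4.6501

(-1.2975, 4.6501, 1.9930)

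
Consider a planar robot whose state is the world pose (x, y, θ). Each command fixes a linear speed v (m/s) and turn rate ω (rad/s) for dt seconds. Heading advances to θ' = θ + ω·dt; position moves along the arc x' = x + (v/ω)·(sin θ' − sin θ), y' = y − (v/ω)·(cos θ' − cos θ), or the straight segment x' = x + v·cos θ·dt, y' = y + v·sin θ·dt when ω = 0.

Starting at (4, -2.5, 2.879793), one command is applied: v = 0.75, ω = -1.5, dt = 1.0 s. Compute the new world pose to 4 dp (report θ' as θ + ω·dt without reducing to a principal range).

(3.6385, -1.9221, 1.3798)

θ' = 2.8798 + -1.5·1.0 = 1.3798
R = v/ω = 0.75/-1.5 = -0.5000
x' = 4 + -0.5000·(sin 1.3798 − sin 2.8798) = 3.6385
y' = -2.5 − -0.5000·(cos 1.3798 − cos 2.8798) = -1.9221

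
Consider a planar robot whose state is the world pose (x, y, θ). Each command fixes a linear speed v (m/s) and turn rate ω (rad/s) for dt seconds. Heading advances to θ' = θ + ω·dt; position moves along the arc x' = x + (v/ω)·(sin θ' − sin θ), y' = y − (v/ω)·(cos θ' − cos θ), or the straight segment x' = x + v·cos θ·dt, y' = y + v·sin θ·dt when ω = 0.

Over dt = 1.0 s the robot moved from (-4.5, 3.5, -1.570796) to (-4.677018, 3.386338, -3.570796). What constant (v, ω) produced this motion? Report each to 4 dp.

Δθ = -3.570796 − -1.570796 = -2.000000
ω = Δθ/dt = -2.000000/1.0 = -2.0000
R = Δx/(sin θ' − sin θ) = -0.1250
v = R·ω = -0.1250·-2.0000 = 0.2500

v = 0.2500, ω = -2.0000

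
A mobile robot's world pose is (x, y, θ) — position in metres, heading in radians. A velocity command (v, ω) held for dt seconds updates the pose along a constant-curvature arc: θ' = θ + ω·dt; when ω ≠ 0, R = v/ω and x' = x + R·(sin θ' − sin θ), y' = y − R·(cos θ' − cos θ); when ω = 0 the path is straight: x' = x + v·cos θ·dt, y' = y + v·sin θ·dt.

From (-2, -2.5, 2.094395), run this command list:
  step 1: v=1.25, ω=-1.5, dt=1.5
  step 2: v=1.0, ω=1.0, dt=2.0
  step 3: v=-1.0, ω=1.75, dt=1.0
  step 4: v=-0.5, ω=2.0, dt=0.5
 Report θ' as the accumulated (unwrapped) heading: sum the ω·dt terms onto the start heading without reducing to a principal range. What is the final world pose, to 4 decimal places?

(0.9077, -0.1660, 4.5944)

step 1: θ'=-0.1556 (R=-0.8333) → pose (-1.1492, -1.2601, -0.1556)
step 2: θ'=1.8444 (R=1.0000) → pose (-0.0314, -0.0020, 1.8444)
step 3: θ'=3.5944 (R=-0.5714) → pose (0.7688, -0.3614, 3.5944)
step 4: θ'=4.5944 (R=-0.2500) → pose (0.9077, -0.1660, 4.5944)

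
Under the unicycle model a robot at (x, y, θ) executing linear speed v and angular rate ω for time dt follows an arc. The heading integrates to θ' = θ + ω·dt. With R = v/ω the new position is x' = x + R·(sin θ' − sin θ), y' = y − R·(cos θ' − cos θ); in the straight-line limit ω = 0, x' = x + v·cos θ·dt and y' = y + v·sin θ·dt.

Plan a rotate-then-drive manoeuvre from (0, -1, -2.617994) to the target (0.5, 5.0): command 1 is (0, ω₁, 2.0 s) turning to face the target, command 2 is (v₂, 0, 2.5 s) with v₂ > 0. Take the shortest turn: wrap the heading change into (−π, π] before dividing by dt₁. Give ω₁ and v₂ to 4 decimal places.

ω₁ = -1.0888, v₂ = 2.4083

heading to target = atan2(5−-1, 0.5−0) = 1.4877
Δθ = wrap(1.4877 − -2.6180) = -2.1775; ω₁ = Δθ/dt₁ = -1.0888
distance = √((0.5−0)² + (5−-1)²) = 6.0208; v₂ = distance/dt₂ = 2.4083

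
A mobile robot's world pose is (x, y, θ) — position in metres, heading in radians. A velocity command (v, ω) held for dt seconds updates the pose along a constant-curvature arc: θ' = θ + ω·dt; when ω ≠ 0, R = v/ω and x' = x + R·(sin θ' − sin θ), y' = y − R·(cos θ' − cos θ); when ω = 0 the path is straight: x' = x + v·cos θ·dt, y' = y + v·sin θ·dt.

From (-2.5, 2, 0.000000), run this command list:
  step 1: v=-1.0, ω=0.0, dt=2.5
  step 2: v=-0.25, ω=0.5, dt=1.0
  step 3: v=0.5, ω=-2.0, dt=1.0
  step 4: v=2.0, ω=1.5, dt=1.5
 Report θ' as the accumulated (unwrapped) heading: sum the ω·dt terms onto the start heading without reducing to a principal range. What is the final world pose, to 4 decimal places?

step 1: θ'=0.0000 (straight) → pose (-5.0000, 2.0000, 0.0000)
step 2: θ'=0.5000 (R=-0.5000) → pose (-5.2397, 1.9388, 0.5000)
step 3: θ'=-1.5000 (R=-0.2500) → pose (-4.8705, 1.7371, -1.5000)
step 4: θ'=0.7500 (R=1.3333) → pose (-2.6316, 0.8558, 0.7500)

(-2.6316, 0.8558, 0.7500)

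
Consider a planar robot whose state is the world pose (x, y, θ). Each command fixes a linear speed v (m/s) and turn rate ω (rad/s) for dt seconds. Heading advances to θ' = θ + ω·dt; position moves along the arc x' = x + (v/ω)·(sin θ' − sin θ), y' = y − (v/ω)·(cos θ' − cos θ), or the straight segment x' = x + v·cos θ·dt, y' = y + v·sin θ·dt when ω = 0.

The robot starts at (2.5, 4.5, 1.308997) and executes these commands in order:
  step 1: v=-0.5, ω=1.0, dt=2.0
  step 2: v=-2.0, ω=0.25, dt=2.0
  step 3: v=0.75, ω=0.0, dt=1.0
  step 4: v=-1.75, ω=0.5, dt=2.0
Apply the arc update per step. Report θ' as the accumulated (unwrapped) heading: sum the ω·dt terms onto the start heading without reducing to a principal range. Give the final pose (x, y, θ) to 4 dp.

step 1: θ'=3.3090 (R=-0.5000) → pose (3.0663, 3.8776, 3.3090)
step 2: θ'=3.8090 (R=-8.0000) → pose (6.6849, 5.4823, 3.8090)
step 3: θ'=3.8090 (straight) → pose (6.0958, 5.0181, 3.8090)
step 4: θ'=4.8090 (R=-3.5000) → pose (7.4132, 8.1047, 4.8090)

(7.4132, 8.1047, 4.8090)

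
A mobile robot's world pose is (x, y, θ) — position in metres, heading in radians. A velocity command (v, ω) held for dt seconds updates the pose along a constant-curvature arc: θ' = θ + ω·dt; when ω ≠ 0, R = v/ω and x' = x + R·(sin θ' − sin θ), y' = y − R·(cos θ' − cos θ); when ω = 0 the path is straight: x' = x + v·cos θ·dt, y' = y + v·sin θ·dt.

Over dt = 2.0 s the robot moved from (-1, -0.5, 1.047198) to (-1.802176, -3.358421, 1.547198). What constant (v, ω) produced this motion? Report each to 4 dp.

v = -1.5000, ω = 0.2500

Δθ = 1.547198 − 1.047198 = 0.500000
ω = Δθ/dt = 0.500000/2.0 = 0.2500
R = −Δy/(cos θ' − cos θ) = -6.0000
v = R·ω = -6.0000·0.2500 = -1.5000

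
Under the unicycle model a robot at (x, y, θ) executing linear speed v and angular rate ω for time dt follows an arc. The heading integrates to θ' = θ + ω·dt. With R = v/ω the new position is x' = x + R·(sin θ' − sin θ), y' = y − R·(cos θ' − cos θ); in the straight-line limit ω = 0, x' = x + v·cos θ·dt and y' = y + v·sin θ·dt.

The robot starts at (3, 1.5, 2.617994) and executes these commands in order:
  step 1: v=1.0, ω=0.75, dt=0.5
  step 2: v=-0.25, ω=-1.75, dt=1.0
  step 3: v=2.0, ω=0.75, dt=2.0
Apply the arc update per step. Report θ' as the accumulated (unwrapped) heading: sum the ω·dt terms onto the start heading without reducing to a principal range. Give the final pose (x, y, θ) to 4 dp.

step 1: θ'=2.9930 (R=1.3333) → pose (2.5307, 1.6639, 2.9930)
step 2: θ'=1.2430 (R=0.1429) → pose (2.6448, 1.4767, 1.2430)
step 3: θ'=2.7430 (R=2.6667) → pose (1.1552, 4.7928, 2.7430)

(1.1552, 4.7928, 2.7430)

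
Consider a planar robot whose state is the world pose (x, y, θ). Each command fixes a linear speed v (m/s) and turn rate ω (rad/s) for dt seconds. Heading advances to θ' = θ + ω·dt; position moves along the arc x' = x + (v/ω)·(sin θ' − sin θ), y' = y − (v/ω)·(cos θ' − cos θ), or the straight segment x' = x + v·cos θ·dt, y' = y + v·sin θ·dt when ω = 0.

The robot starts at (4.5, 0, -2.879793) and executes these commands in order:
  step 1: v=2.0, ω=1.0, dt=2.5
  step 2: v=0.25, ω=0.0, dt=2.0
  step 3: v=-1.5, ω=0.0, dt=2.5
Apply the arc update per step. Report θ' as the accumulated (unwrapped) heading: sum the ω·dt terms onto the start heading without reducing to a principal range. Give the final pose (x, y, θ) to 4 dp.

step 1: θ'=-0.3798 (R=2.0000) → pose (4.2762, -3.7893, -0.3798)
step 2: θ'=-0.3798 (straight) → pose (4.7406, -3.9747, -0.3798)
step 3: θ'=-0.3798 (straight) → pose (1.2578, -2.5845, -0.3798)

(1.2578, -2.5845, -0.3798)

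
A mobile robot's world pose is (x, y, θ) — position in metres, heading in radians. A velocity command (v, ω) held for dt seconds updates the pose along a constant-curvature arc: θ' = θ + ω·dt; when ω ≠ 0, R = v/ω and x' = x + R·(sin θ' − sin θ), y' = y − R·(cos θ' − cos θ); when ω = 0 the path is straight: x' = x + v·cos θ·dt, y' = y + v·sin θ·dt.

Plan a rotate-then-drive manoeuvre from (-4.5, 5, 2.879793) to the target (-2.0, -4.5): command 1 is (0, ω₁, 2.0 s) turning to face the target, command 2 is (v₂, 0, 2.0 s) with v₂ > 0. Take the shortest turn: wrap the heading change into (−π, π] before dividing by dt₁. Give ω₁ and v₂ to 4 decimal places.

heading to target = atan2(-4.5−5, -2−-4.5) = -1.3135
Δθ = wrap(-1.3135 − 2.8798) = 2.0899; ω₁ = Δθ/dt₁ = 1.0450
distance = √((-2−-4.5)² + (-4.5−5)²) = 9.8234; v₂ = distance/dt₂ = 4.9117

ω₁ = 1.0450, v₂ = 4.9117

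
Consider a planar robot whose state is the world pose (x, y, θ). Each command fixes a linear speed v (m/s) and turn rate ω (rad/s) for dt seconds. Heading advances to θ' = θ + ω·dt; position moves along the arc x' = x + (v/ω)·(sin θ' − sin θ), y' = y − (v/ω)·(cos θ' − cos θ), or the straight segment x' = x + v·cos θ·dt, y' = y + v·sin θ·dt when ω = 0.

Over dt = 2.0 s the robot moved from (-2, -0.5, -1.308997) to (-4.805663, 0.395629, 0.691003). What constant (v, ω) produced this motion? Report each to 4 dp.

v = -1.7500, ω = 1.0000

Δθ = 0.691003 − -1.308997 = 2.000000
ω = Δθ/dt = 2.000000/2.0 = 1.0000
R = Δx/(sin θ' − sin θ) = -1.7500
v = R·ω = -1.7500·1.0000 = -1.7500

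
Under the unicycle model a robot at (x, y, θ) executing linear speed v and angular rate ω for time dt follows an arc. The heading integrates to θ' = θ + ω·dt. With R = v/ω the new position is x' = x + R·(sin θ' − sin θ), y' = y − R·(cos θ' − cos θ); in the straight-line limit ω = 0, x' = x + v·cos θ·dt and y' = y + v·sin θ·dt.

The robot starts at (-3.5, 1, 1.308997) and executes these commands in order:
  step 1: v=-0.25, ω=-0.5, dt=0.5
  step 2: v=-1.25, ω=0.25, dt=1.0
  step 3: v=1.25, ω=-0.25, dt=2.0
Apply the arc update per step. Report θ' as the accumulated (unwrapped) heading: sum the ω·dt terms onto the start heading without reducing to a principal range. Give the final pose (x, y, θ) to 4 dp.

step 1: θ'=1.0590 (R=0.5000) → pose (-3.5470, 0.8845, 1.0590)
step 2: θ'=1.3090 (R=-5.0000) → pose (-4.0173, -0.2701, 1.3090)
step 3: θ'=0.8090 (R=-5.0000) → pose (-2.8057, 1.8869, 0.8090)

(-2.8057, 1.8869, 0.8090)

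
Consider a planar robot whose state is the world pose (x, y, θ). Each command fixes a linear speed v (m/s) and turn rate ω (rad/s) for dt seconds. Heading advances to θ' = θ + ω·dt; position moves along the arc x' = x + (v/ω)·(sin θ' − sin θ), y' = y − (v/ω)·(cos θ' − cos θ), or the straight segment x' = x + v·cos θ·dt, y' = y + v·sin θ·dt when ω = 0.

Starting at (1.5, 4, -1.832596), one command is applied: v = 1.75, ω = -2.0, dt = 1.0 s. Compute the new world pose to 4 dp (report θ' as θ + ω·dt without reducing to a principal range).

θ' = -1.8326 + -2.0·1.0 = -3.8326
R = v/ω = 1.75/-2.0 = -0.8750
x' = 1.5 + -0.8750·(sin -3.8326 − sin -1.8326) = 0.0972
y' = 4 − -0.8750·(cos -3.8326 − cos -1.8326) = 3.5522

(0.0972, 3.5522, -3.8326)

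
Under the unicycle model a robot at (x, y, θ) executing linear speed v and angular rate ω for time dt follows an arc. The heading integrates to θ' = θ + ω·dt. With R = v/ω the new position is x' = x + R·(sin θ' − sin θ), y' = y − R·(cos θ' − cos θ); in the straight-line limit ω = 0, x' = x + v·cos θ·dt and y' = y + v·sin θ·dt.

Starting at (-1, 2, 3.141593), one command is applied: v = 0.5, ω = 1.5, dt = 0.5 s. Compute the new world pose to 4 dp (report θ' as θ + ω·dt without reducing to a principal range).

(-1.2272, 1.9106, 3.8916)

θ' = 3.1416 + 1.5·0.5 = 3.8916
R = v/ω = 0.5/1.5 = 0.3333
x' = -1 + 0.3333·(sin 3.8916 − sin 3.1416) = -1.2272
y' = 2 − 0.3333·(cos 3.8916 − cos 3.1416) = 1.9106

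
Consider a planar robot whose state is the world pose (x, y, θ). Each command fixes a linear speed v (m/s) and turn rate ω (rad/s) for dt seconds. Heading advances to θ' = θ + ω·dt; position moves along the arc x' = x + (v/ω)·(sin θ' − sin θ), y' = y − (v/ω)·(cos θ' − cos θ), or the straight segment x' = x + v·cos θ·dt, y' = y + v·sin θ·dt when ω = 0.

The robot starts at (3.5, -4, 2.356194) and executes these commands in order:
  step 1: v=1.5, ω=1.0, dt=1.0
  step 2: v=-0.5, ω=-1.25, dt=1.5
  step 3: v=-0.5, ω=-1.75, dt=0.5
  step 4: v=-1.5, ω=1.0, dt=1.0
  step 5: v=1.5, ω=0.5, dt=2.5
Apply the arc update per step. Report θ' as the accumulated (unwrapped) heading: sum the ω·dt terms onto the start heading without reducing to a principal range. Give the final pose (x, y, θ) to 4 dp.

step 1: θ'=3.3562 (R=1.5000) → pose (2.1199, -3.5951, 3.3562)
step 2: θ'=1.4812 (R=0.4000) → pose (2.6035, -4.0217, 1.4812)
step 3: θ'=0.6062 (R=0.2857) → pose (2.4817, -4.2309, 0.6062)
step 4: θ'=1.6062 (R=-1.5000) → pose (1.8373, -5.5167, 1.6062)
step 5: θ'=2.8562 (R=3.0000) → pose (-0.3162, -2.7443, 2.8562)

(-0.3162, -2.7443, 2.8562)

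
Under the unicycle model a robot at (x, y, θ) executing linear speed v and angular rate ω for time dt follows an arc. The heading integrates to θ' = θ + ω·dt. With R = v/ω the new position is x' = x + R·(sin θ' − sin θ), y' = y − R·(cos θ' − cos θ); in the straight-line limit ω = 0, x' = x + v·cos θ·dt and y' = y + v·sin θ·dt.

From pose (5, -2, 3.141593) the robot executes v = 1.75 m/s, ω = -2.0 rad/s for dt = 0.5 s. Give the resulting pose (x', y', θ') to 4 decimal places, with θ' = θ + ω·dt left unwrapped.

(4.2637, -1.5978, 2.1416)

θ' = 3.1416 + -2.0·0.5 = 2.1416
R = v/ω = 1.75/-2.0 = -0.8750
x' = 5 + -0.8750·(sin 2.1416 − sin 3.1416) = 4.2637
y' = -2 − -0.8750·(cos 2.1416 − cos 3.1416) = -1.5978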